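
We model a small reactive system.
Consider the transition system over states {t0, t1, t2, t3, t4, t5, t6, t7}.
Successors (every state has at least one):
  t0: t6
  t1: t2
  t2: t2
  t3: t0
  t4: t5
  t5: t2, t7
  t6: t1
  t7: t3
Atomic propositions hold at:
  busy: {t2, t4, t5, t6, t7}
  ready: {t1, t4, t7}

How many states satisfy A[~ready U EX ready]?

Sat(~ready) = {t0, t2, t3, t5, t6}
Sat(EX ready) = {s : some successor in {t1, t4, t7}} = {t5, t6}
A[~ready U EX ready]: least fixpoint, start Z0 = Sat(EX ready) = {t5, t6}, add states in Sat(~ready) with every successor in Z. Z1 = {t0, t5, t6}; Z2 = {t0, t3, t5, t6}; fixed.
Sat(A[~ready U EX ready]) = {t0, t3, t5, t6}
|Sat(A[~ready U EX ready])| = |{t0, t3, t5, t6}| = 4.

4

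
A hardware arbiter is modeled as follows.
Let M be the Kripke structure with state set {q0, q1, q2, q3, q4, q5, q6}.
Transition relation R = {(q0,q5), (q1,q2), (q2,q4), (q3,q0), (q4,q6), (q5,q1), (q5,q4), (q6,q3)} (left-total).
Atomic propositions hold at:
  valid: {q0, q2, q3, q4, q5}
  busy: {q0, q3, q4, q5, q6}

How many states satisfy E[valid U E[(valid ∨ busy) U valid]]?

Sat(valid ∨ busy) = {q0, q2, q3, q4, q5, q6}
E[(valid ∨ busy) U valid]: least fixpoint, start Z0 = Sat(valid) = {q0, q2, q3, q4, q5}, add states in Sat(valid ∨ busy) with some successor in Z. Z1 = {q0, q2, q3, q4, q5, q6}; fixed.
Sat(E[(valid ∨ busy) U valid]) = {q0, q2, q3, q4, q5, q6}
E[valid U E[(valid ∨ busy) U valid]]: least fixpoint, start Z0 = Sat(E[(valid ∨ busy) U valid]) = {q0, q2, q3, q4, q5, q6}, add states in Sat(valid) with some successor in Z. Already a fixed point.
Sat(E[valid U E[(valid ∨ busy) U valid]]) = {q0, q2, q3, q4, q5, q6}
|Sat(E[valid U E[(valid ∨ busy) U valid]])| = |{q0, q2, q3, q4, q5, q6}| = 6.

6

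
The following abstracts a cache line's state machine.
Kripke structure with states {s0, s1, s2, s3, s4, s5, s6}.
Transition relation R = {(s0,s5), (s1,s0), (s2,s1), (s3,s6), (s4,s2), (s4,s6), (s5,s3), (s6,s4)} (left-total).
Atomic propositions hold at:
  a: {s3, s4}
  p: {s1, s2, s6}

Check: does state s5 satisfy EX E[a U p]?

E[a U p]: least fixpoint, start Z0 = Sat(p) = {s1, s2, s6}, add states in Sat(a) with some successor in Z. Z1 = {s1, s2, s3, s4, s6}; fixed.
Sat(E[a U p]) = {s1, s2, s3, s4, s6}
Sat(EX E[a U p]) = {s : some successor in {s1, s2, s3, s4, s6}} = {s2, s3, s4, s5, s6}
s5 ∈ Sat(EX E[a U p]) = {s2, s3, s4, s5, s6}, so the formula holds at s5.

Yes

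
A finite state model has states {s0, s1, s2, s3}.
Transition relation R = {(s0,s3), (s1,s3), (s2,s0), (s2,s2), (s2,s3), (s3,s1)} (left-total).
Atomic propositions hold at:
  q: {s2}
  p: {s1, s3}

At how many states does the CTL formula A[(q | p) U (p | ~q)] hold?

3

Sat(q | p) = {s1, s2, s3}
Sat(~q) = {s0, s1, s3}
Sat(p | ~q) = {s0, s1, s3}
A[(q | p) U (p | ~q)]: least fixpoint, start Z0 = Sat((p | ~q)) = {s0, s1, s3}, add states in Sat(q | p) with every successor in Z. Already a fixed point.
Sat(A[(q | p) U (p | ~q)]) = {s0, s1, s3}
|Sat(A[(q | p) U (p | ~q)])| = |{s0, s1, s3}| = 3.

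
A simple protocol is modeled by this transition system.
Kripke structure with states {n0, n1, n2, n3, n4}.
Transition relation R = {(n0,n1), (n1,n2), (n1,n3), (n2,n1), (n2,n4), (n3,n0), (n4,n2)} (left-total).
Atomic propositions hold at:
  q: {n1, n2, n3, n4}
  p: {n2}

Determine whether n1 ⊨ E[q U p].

Yes

E[q U p]: least fixpoint, start Z0 = Sat(p) = {n2}, add states in Sat(q) with some successor in Z. Z1 = {n1, n2, n4}; fixed.
Sat(E[q U p]) = {n1, n2, n4}
n1 ∈ Sat(E[q U p]) = {n1, n2, n4}, so the formula holds at n1.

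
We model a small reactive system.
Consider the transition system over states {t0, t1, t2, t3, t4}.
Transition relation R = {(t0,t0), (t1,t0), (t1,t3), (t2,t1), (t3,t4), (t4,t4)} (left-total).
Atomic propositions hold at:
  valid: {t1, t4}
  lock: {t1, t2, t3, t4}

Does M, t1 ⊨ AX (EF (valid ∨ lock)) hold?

No

Sat(valid ∨ lock) = {t1, t2, t3, t4}
EF (valid ∨ lock): least fixpoint, start Z0 = {t1, t2, t3, t4}, add states with some successor in Z. Already a fixed point.
Sat(EF (valid ∨ lock)) = {t1, t2, t3, t4}
Sat(AX (EF (valid ∨ lock))) = {s : every successor in {t1, t2, t3, t4}} = {t2, t3, t4}
t1 ∉ Sat(AX (EF (valid ∨ lock))) = {t2, t3, t4}, so the formula does not hold at t1.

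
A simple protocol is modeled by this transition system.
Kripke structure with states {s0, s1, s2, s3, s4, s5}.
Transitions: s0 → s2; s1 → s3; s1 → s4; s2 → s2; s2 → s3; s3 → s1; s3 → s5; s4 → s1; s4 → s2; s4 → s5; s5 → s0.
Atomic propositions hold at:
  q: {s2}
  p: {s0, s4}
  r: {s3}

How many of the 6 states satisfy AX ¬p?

Sat(¬p) = {s1, s2, s3, s5}
Sat(AX ¬p) = {s : every successor in {s1, s2, s3, s5}} = {s0, s2, s3, s4}
|Sat(AX ¬p)| = |{s0, s2, s3, s4}| = 4.

4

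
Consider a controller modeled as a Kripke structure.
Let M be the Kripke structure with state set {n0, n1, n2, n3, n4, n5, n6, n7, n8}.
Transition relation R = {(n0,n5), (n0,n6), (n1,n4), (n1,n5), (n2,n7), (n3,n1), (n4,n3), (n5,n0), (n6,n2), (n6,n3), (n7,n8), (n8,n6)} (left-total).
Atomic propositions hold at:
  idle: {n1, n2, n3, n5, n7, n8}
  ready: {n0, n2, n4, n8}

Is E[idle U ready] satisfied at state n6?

No

E[idle U ready]: least fixpoint, start Z0 = Sat(ready) = {n0, n2, n4, n8}, add states in Sat(idle) with some successor in Z. Z1 = {n0, n1, n2, n4, n5, n7, n8}; Z2 = {n0, n1, n2, n3, n4, n5, n7, n8}; fixed.
Sat(E[idle U ready]) = {n0, n1, n2, n3, n4, n5, n7, n8}
n6 ∉ Sat(E[idle U ready]) = {n0, n1, n2, n3, n4, n5, n7, n8}, so the formula does not hold at n6.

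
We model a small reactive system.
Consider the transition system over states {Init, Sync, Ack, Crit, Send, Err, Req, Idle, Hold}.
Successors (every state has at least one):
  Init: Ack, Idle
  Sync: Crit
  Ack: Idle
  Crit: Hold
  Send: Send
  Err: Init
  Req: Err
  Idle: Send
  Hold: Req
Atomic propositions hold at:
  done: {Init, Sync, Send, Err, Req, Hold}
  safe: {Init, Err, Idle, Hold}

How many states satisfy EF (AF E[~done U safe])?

Sat(~done) = {Ack, Crit, Idle}
E[~done U safe]: least fixpoint, start Z0 = Sat(safe) = {Init, Err, Idle, Hold}, add states in Sat(~done) with some successor in Z. Z1 = {Init, Ack, Crit, Err, Idle, Hold}; fixed.
Sat(E[~done U safe]) = {Init, Ack, Crit, Err, Idle, Hold}
AF E[~done U safe]: least fixpoint, start Z0 = {Init, Ack, Crit, Err, Idle, Hold}, add states with every successor in Z. Z1 = {Init, Sync, Ack, Crit, Err, Req, Idle, Hold}; fixed.
Sat(AF E[~done U safe]) = {Init, Sync, Ack, Crit, Err, Req, Idle, Hold}
EF (AF E[~done U safe]): least fixpoint, start Z0 = {Init, Sync, Ack, Crit, Err, Req, Idle, Hold}, add states with some successor in Z. Already a fixed point.
Sat(EF (AF E[~done U safe])) = {Init, Sync, Ack, Crit, Err, Req, Idle, Hold}
|Sat(EF (AF E[~done U safe]))| = |{Init, Sync, Ack, Crit, Err, Req, Idle, Hold}| = 8.

8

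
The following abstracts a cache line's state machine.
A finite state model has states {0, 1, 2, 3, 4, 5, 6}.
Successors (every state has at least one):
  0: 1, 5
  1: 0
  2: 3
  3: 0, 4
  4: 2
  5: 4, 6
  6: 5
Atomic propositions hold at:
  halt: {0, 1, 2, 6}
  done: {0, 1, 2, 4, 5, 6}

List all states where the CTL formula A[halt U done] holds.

A[halt U done]: least fixpoint, start Z0 = Sat(done) = {0, 1, 2, 4, 5, 6}, add states in Sat(halt) with every successor in Z. Already a fixed point.
Sat(A[halt U done]) = {0, 1, 2, 4, 5, 6}

{0, 1, 2, 4, 5, 6}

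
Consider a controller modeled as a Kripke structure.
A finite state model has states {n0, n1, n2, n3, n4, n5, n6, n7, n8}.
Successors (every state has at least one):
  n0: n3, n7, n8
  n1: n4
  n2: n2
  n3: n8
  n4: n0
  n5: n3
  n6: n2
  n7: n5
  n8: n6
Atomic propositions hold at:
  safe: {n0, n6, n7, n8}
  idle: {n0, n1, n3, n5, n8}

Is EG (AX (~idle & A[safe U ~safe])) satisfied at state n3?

Sat(~idle) = {n2, n4, n6, n7}
Sat(~safe) = {n1, n2, n3, n4, n5}
A[safe U ~safe]: least fixpoint, start Z0 = Sat(~safe) = {n1, n2, n3, n4, n5}, add states in Sat(safe) with every successor in Z. Z1 = {n1, n2, n3, n4, n5, n6, n7}; Z2 = {n1, n2, n3, n4, n5, n6, n7, n8}; Z3 = {n0, n1, n2, n3, n4, n5, n6, n7, n8}; fixed.
Sat(A[safe U ~safe]) = {n0, n1, n2, n3, n4, n5, n6, n7, n8}
Sat(~idle & A[safe U ~safe]) = {n2, n4, n6, n7}
Sat(AX (~idle & A[safe U ~safe])) = {s : every successor in {n2, n4, n6, n7}} = {n1, n2, n6, n8}
EG (AX (~idle & A[safe U ~safe])): greatest fixpoint, start Z0 = {n1, n2, n6, n8}, keep only states in Sat with some successor in Z. Z1 = {n2, n6, n8}; fixed.
Sat(EG (AX (~idle & A[safe U ~safe]))) = {n2, n6, n8}
n3 ∉ Sat(EG (AX (~idle & A[safe U ~safe]))) = {n2, n6, n8}, so the formula does not hold at n3.

No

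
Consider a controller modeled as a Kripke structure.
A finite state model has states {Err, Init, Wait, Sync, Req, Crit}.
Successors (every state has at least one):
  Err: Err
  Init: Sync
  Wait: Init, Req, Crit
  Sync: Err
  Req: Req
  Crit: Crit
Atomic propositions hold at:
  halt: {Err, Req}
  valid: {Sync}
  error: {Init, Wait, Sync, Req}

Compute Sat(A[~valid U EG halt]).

Sat(~valid) = {Err, Init, Wait, Req, Crit}
EG halt: greatest fixpoint, start Z0 = {Err, Req}, keep only states in Sat with some successor in Z. Already a fixed point.
Sat(EG halt) = {Err, Req}
A[~valid U EG halt]: least fixpoint, start Z0 = Sat(EG halt) = {Err, Req}, add states in Sat(~valid) with every successor in Z. Already a fixed point.
Sat(A[~valid U EG halt]) = {Err, Req}

{Err, Req}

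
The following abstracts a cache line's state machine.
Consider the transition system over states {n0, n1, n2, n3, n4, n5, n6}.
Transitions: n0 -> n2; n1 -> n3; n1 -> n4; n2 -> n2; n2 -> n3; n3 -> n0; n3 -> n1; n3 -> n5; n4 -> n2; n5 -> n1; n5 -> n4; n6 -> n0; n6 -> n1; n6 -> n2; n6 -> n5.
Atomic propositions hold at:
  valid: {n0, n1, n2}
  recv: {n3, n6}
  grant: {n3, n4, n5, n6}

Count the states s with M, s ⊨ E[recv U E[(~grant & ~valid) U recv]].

2

Sat(~grant) = {n0, n1, n2}
Sat(~valid) = {n3, n4, n5, n6}
Sat(~grant & ~valid) = ∅
E[(~grant & ~valid) U recv]: least fixpoint, start Z0 = Sat(recv) = {n3, n6}, add states in Sat(~grant & ~valid) with some successor in Z. Already a fixed point.
Sat(E[(~grant & ~valid) U recv]) = {n3, n6}
E[recv U E[(~grant & ~valid) U recv]]: least fixpoint, start Z0 = Sat(E[(~grant & ~valid) U recv]) = {n3, n6}, add states in Sat(recv) with some successor in Z. Already a fixed point.
Sat(E[recv U E[(~grant & ~valid) U recv]]) = {n3, n6}
|Sat(E[recv U E[(~grant & ~valid) U recv]])| = |{n3, n6}| = 2.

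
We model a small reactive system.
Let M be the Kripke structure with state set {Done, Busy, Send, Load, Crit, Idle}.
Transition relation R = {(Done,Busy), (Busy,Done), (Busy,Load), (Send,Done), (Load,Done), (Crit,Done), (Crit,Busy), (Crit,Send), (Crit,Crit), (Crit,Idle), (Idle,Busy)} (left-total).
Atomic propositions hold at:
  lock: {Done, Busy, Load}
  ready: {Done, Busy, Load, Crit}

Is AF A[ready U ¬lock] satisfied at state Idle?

Yes

Sat(¬lock) = {Send, Crit, Idle}
A[ready U ¬lock]: least fixpoint, start Z0 = Sat(¬lock) = {Send, Crit, Idle}, add states in Sat(ready) with every successor in Z. Already a fixed point.
Sat(A[ready U ¬lock]) = {Send, Crit, Idle}
AF A[ready U ¬lock]: least fixpoint, start Z0 = {Send, Crit, Idle}, add states with every successor in Z. Already a fixed point.
Sat(AF A[ready U ¬lock]) = {Send, Crit, Idle}
Idle ∈ Sat(AF A[ready U ¬lock]) = {Send, Crit, Idle}, so the formula holds at Idle.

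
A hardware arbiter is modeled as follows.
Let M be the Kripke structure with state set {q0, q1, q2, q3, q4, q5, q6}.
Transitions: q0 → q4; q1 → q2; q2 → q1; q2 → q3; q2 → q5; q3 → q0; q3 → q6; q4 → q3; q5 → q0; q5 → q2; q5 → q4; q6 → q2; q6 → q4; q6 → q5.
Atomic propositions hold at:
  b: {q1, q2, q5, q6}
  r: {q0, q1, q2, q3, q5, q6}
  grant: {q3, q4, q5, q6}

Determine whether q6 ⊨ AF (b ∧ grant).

Yes

Sat(b ∧ grant) = {q5, q6}
AF (b ∧ grant): least fixpoint, start Z0 = {q5, q6}, add states with every successor in Z. Already a fixed point.
Sat(AF (b ∧ grant)) = {q5, q6}
q6 ∈ Sat(AF (b ∧ grant)) = {q5, q6}, so the formula holds at q6.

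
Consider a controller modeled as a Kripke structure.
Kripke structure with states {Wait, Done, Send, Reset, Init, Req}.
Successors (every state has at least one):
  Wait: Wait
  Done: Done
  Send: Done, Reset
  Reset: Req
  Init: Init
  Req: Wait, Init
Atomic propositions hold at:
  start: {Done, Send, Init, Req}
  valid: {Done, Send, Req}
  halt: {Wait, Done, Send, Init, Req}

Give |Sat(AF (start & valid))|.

4

Sat(start & valid) = {Done, Send, Req}
AF (start & valid): least fixpoint, start Z0 = {Done, Send, Req}, add states with every successor in Z. Z1 = {Done, Send, Reset, Req}; fixed.
Sat(AF (start & valid)) = {Done, Send, Reset, Req}
|Sat(AF (start & valid))| = |{Done, Send, Reset, Req}| = 4.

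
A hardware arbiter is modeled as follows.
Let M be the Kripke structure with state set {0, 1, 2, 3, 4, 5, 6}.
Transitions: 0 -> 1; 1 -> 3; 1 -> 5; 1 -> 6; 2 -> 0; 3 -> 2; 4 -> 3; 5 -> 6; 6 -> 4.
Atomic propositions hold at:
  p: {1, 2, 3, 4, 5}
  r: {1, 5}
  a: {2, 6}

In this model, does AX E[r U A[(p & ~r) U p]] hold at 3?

Sat(~r) = {0, 2, 3, 4, 6}
Sat(p & ~r) = {2, 3, 4}
A[(p & ~r) U p]: least fixpoint, start Z0 = Sat(p) = {1, 2, 3, 4, 5}, add states in Sat(p & ~r) with every successor in Z. Already a fixed point.
Sat(A[(p & ~r) U p]) = {1, 2, 3, 4, 5}
E[r U A[(p & ~r) U p]]: least fixpoint, start Z0 = Sat(A[(p & ~r) U p]) = {1, 2, 3, 4, 5}, add states in Sat(r) with some successor in Z. Already a fixed point.
Sat(E[r U A[(p & ~r) U p]]) = {1, 2, 3, 4, 5}
Sat(AX E[r U A[(p & ~r) U p]]) = {s : every successor in {1, 2, 3, 4, 5}} = {0, 3, 4, 6}
3 ∈ Sat(AX E[r U A[(p & ~r) U p]]) = {0, 3, 4, 6}, so the formula holds at 3.

Yes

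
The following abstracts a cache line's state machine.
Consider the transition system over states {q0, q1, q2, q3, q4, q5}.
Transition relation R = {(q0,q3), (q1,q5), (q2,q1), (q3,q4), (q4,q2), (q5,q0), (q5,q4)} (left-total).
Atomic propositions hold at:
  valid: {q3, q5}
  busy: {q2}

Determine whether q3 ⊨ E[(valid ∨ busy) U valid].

Sat(valid ∨ busy) = {q2, q3, q5}
E[(valid ∨ busy) U valid]: least fixpoint, start Z0 = Sat(valid) = {q3, q5}, add states in Sat(valid ∨ busy) with some successor in Z. Already a fixed point.
Sat(E[(valid ∨ busy) U valid]) = {q3, q5}
q3 ∈ Sat(E[(valid ∨ busy) U valid]) = {q3, q5}, so the formula holds at q3.

Yes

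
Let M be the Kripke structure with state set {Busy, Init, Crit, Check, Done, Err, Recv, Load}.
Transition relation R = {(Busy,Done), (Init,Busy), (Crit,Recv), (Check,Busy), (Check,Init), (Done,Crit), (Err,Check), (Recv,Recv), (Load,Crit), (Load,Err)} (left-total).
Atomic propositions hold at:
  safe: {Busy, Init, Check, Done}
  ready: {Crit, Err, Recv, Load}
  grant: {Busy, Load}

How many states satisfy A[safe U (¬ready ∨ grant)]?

5

Sat(¬ready) = {Busy, Init, Check, Done}
Sat(¬ready ∨ grant) = {Busy, Init, Check, Done, Load}
A[safe U (¬ready ∨ grant)]: least fixpoint, start Z0 = Sat((¬ready ∨ grant)) = {Busy, Init, Check, Done, Load}, add states in Sat(safe) with every successor in Z. Already a fixed point.
Sat(A[safe U (¬ready ∨ grant)]) = {Busy, Init, Check, Done, Load}
|Sat(A[safe U (¬ready ∨ grant)])| = |{Busy, Init, Check, Done, Load}| = 5.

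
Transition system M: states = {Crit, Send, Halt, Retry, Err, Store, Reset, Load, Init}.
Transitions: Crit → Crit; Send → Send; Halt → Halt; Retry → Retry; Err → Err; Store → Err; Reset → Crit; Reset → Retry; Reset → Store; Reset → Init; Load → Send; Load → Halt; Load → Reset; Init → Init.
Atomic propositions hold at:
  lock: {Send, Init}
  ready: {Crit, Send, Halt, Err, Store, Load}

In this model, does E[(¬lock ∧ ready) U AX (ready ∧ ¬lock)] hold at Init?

Sat(¬lock) = {Crit, Halt, Retry, Err, Store, Reset, Load}
Sat(¬lock ∧ ready) = {Crit, Halt, Err, Store, Load}
Sat(ready ∧ ¬lock) = {Crit, Halt, Err, Store, Load}
Sat(AX (ready ∧ ¬lock)) = {s : every successor in {Crit, Halt, Err, Store, Load}} = {Crit, Halt, Err, Store}
E[(¬lock ∧ ready) U AX (ready ∧ ¬lock)]: least fixpoint, start Z0 = Sat(AX (ready ∧ ¬lock)) = {Crit, Halt, Err, Store}, add states in Sat(¬lock ∧ ready) with some successor in Z. Z1 = {Crit, Halt, Err, Store, Load}; fixed.
Sat(E[(¬lock ∧ ready) U AX (ready ∧ ¬lock)]) = {Crit, Halt, Err, Store, Load}
Init ∉ Sat(E[(¬lock ∧ ready) U AX (ready ∧ ¬lock)]) = {Crit, Halt, Err, Store, Load}, so the formula does not hold at Init.

No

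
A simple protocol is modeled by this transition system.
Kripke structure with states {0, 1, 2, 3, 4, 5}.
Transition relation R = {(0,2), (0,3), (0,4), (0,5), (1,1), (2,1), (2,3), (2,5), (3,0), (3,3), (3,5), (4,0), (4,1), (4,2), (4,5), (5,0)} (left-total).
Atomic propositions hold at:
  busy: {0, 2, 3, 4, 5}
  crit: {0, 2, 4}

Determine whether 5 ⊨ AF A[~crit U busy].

Yes

Sat(~crit) = {1, 3, 5}
A[~crit U busy]: least fixpoint, start Z0 = Sat(busy) = {0, 2, 3, 4, 5}, add states in Sat(~crit) with every successor in Z. Already a fixed point.
Sat(A[~crit U busy]) = {0, 2, 3, 4, 5}
AF A[~crit U busy]: least fixpoint, start Z0 = {0, 2, 3, 4, 5}, add states with every successor in Z. Already a fixed point.
Sat(AF A[~crit U busy]) = {0, 2, 3, 4, 5}
5 ∈ Sat(AF A[~crit U busy]) = {0, 2, 3, 4, 5}, so the formula holds at 5.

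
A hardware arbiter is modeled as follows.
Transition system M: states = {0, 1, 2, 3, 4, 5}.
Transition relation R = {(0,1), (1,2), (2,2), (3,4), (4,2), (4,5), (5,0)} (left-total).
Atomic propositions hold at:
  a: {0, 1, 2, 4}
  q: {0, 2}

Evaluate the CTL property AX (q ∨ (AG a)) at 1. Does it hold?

AG a: greatest fixpoint, start Z0 = {0, 1, 2, 4}, keep only states in Sat with every successor in Z. Z1 = {0, 1, 2}; fixed.
Sat(AG a) = {0, 1, 2}
Sat(q ∨ (AG a)) = {0, 1, 2}
Sat(AX (q ∨ (AG a))) = {s : every successor in {0, 1, 2}} = {0, 1, 2, 5}
1 ∈ Sat(AX (q ∨ (AG a))) = {0, 1, 2, 5}, so the formula holds at 1.

Yes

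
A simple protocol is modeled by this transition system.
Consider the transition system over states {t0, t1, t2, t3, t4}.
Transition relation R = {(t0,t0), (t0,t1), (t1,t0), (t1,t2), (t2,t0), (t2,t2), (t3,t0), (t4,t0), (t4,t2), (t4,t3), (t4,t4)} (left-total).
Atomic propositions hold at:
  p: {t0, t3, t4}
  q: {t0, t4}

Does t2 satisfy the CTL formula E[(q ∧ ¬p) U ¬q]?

Yes

Sat(¬p) = {t1, t2}
Sat(q ∧ ¬p) = ∅
Sat(¬q) = {t1, t2, t3}
E[(q ∧ ¬p) U ¬q]: least fixpoint, start Z0 = Sat(¬q) = {t1, t2, t3}, add states in Sat(q ∧ ¬p) with some successor in Z. Already a fixed point.
Sat(E[(q ∧ ¬p) U ¬q]) = {t1, t2, t3}
t2 ∈ Sat(E[(q ∧ ¬p) U ¬q]) = {t1, t2, t3}, so the formula holds at t2.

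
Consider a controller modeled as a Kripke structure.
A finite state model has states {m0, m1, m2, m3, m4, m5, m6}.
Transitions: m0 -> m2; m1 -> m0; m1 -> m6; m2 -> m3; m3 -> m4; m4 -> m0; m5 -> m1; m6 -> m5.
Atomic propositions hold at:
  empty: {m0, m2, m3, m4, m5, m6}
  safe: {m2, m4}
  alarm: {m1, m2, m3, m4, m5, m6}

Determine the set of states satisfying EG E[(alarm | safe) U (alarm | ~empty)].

Sat(alarm | safe) = {m1, m2, m3, m4, m5, m6}
Sat(~empty) = {m1}
Sat(alarm | ~empty) = {m1, m2, m3, m4, m5, m6}
E[(alarm | safe) U (alarm | ~empty)]: least fixpoint, start Z0 = Sat((alarm | ~empty)) = {m1, m2, m3, m4, m5, m6}, add states in Sat(alarm | safe) with some successor in Z. Already a fixed point.
Sat(E[(alarm | safe) U (alarm | ~empty)]) = {m1, m2, m3, m4, m5, m6}
EG E[(alarm | safe) U (alarm | ~empty)]: greatest fixpoint, start Z0 = {m1, m2, m3, m4, m5, m6}, keep only states in Sat with some successor in Z. Z1 = {m1, m2, m3, m5, m6}; Z2 = {m1, m2, m5, m6}; Z3 = {m1, m5, m6}; fixed.
Sat(EG E[(alarm | safe) U (alarm | ~empty)]) = {m1, m5, m6}

{m1, m5, m6}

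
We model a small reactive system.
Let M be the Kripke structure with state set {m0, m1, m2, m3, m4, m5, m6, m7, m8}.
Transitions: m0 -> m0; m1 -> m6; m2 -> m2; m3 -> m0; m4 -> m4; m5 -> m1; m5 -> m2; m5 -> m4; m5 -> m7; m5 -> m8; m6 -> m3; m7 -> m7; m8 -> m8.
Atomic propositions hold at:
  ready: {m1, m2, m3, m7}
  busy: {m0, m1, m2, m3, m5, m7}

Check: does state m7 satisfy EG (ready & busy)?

Yes

Sat(ready & busy) = {m1, m2, m3, m7}
EG (ready & busy): greatest fixpoint, start Z0 = {m1, m2, m3, m7}, keep only states in Sat with some successor in Z. Z1 = {m2, m7}; fixed.
Sat(EG (ready & busy)) = {m2, m7}
m7 ∈ Sat(EG (ready & busy)) = {m2, m7}, so the formula holds at m7.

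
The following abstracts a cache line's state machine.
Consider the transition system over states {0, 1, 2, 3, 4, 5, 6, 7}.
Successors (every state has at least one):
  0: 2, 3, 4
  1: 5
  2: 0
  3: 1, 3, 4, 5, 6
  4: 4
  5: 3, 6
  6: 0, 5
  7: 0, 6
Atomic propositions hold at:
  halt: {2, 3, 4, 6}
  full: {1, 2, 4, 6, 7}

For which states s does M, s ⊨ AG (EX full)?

Sat(EX full) = {s : some successor in {1, 2, 4, 6, 7}} = {0, 3, 4, 5, 7}
AG (EX full): greatest fixpoint, start Z0 = {0, 3, 4, 5, 7}, keep only states in Sat with every successor in Z. Z1 = {4}; fixed.
Sat(AG (EX full)) = {4}

{4}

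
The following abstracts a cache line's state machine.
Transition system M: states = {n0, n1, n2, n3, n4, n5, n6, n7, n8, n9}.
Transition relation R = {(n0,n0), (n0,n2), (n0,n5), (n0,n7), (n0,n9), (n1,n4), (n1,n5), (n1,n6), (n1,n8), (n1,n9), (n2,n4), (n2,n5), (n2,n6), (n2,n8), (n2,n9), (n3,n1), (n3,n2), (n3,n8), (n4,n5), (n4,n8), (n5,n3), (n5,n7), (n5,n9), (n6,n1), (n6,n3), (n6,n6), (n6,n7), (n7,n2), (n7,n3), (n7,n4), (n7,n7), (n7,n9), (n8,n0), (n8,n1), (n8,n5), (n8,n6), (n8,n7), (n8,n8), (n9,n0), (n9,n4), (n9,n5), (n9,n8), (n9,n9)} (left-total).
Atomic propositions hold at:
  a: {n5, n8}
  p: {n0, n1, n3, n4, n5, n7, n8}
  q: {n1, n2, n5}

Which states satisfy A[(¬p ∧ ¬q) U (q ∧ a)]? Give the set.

{n5}

Sat(¬p) = {n2, n6, n9}
Sat(¬q) = {n0, n3, n4, n6, n7, n8, n9}
Sat(¬p ∧ ¬q) = {n6, n9}
Sat(q ∧ a) = {n5}
A[(¬p ∧ ¬q) U (q ∧ a)]: least fixpoint, start Z0 = Sat((q ∧ a)) = {n5}, add states in Sat(¬p ∧ ¬q) with every successor in Z. Already a fixed point.
Sat(A[(¬p ∧ ¬q) U (q ∧ a)]) = {n5}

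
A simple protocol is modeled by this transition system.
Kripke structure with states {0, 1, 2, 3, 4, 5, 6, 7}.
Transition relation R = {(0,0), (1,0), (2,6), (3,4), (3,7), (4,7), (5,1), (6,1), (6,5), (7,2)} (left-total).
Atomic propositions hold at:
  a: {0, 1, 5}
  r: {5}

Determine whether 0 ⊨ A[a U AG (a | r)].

Yes

Sat(a | r) = {0, 1, 5}
AG (a | r): greatest fixpoint, start Z0 = {0, 1, 5}, keep only states in Sat with every successor in Z. Already a fixed point.
Sat(AG (a | r)) = {0, 1, 5}
A[a U AG (a | r)]: least fixpoint, start Z0 = Sat(AG (a | r)) = {0, 1, 5}, add states in Sat(a) with every successor in Z. Already a fixed point.
Sat(A[a U AG (a | r)]) = {0, 1, 5}
0 ∈ Sat(A[a U AG (a | r)]) = {0, 1, 5}, so the formula holds at 0.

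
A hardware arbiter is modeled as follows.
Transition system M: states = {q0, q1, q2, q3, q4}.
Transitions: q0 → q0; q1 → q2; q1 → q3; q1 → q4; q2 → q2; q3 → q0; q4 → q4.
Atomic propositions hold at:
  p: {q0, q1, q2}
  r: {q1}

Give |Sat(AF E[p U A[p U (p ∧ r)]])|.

Sat(p ∧ r) = {q1}
A[p U (p ∧ r)]: least fixpoint, start Z0 = Sat((p ∧ r)) = {q1}, add states in Sat(p) with every successor in Z. Already a fixed point.
Sat(A[p U (p ∧ r)]) = {q1}
E[p U A[p U (p ∧ r)]]: least fixpoint, start Z0 = Sat(A[p U (p ∧ r)]) = {q1}, add states in Sat(p) with some successor in Z. Already a fixed point.
Sat(E[p U A[p U (p ∧ r)]]) = {q1}
AF E[p U A[p U (p ∧ r)]]: least fixpoint, start Z0 = {q1}, add states with every successor in Z. Already a fixed point.
Sat(AF E[p U A[p U (p ∧ r)]]) = {q1}
|Sat(AF E[p U A[p U (p ∧ r)]])| = |{q1}| = 1.

1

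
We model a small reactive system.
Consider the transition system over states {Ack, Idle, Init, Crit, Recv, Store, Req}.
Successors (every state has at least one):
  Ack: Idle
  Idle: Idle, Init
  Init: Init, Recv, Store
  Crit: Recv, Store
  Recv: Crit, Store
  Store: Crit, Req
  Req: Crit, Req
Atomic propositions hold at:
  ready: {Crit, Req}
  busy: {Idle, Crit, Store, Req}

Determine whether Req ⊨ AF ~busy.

No

Sat(~busy) = {Ack, Init, Recv}
AF ~busy: least fixpoint, start Z0 = {Ack, Init, Recv}, add states with every successor in Z. Already a fixed point.
Sat(AF ~busy) = {Ack, Init, Recv}
Req ∉ Sat(AF ~busy) = {Ack, Init, Recv}, so the formula does not hold at Req.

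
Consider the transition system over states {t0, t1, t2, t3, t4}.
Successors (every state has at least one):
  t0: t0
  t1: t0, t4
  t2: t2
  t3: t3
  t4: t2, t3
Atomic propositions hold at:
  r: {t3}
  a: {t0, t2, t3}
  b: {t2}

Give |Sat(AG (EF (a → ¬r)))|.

Sat(¬r) = {t0, t1, t2, t4}
Sat(a → ¬r) = {t0, t1, t2, t4}
EF (a → ¬r): least fixpoint, start Z0 = {t0, t1, t2, t4}, add states with some successor in Z. Already a fixed point.
Sat(EF (a → ¬r)) = {t0, t1, t2, t4}
AG (EF (a → ¬r)): greatest fixpoint, start Z0 = {t0, t1, t2, t4}, keep only states in Sat with every successor in Z. Z1 = {t0, t1, t2}; Z2 = {t0, t2}; fixed.
Sat(AG (EF (a → ¬r))) = {t0, t2}
|Sat(AG (EF (a → ¬r)))| = |{t0, t2}| = 2.

2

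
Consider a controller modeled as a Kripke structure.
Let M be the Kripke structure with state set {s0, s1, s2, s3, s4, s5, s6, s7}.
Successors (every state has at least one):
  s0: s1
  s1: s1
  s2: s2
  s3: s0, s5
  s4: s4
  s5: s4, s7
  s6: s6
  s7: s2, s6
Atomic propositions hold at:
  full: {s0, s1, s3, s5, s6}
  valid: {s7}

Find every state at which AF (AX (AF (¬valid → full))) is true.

Sat(¬valid) = {s0, s1, s2, s3, s4, s5, s6}
Sat(¬valid → full) = {s0, s1, s3, s5, s6, s7}
AF (¬valid → full): least fixpoint, start Z0 = {s0, s1, s3, s5, s6, s7}, add states with every successor in Z. Already a fixed point.
Sat(AF (¬valid → full)) = {s0, s1, s3, s5, s6, s7}
Sat(AX (AF (¬valid → full))) = {s : every successor in {s0, s1, s3, s5, s6, s7}} = {s0, s1, s3, s6}
AF (AX (AF (¬valid → full))): least fixpoint, start Z0 = {s0, s1, s3, s6}, add states with every successor in Z. Already a fixed point.
Sat(AF (AX (AF (¬valid → full)))) = {s0, s1, s3, s6}

{s0, s1, s3, s6}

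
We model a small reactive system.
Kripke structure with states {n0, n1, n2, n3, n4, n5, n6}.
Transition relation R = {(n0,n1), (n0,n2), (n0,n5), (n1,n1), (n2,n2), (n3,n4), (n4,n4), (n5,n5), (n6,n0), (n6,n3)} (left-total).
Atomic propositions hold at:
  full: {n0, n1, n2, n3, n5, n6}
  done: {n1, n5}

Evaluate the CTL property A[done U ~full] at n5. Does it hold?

No

Sat(~full) = {n4}
A[done U ~full]: least fixpoint, start Z0 = Sat(~full) = {n4}, add states in Sat(done) with every successor in Z. Already a fixed point.
Sat(A[done U ~full]) = {n4}
n5 ∉ Sat(A[done U ~full]) = {n4}, so the formula does not hold at n5.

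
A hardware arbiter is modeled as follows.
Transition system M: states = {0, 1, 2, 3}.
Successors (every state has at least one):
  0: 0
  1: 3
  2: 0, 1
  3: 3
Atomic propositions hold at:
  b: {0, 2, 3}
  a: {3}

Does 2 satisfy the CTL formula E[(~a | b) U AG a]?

Sat(~a) = {0, 1, 2}
Sat(~a | b) = {0, 1, 2, 3}
AG a: greatest fixpoint, start Z0 = {3}, keep only states in Sat with every successor in Z. Already a fixed point.
Sat(AG a) = {3}
E[(~a | b) U AG a]: least fixpoint, start Z0 = Sat(AG a) = {3}, add states in Sat(~a | b) with some successor in Z. Z1 = {1, 3}; Z2 = {1, 2, 3}; fixed.
Sat(E[(~a | b) U AG a]) = {1, 2, 3}
2 ∈ Sat(E[(~a | b) U AG a]) = {1, 2, 3}, so the formula holds at 2.

Yes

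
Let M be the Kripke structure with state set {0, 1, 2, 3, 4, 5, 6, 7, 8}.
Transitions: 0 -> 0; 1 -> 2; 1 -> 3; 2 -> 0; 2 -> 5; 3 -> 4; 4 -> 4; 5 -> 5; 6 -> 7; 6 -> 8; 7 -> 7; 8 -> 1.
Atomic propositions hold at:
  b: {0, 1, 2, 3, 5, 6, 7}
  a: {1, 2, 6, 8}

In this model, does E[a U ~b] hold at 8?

Yes

Sat(~b) = {4, 8}
E[a U ~b]: least fixpoint, start Z0 = Sat(~b) = {4, 8}, add states in Sat(a) with some successor in Z. Z1 = {4, 6, 8}; fixed.
Sat(E[a U ~b]) = {4, 6, 8}
8 ∈ Sat(E[a U ~b]) = {4, 6, 8}, so the formula holds at 8.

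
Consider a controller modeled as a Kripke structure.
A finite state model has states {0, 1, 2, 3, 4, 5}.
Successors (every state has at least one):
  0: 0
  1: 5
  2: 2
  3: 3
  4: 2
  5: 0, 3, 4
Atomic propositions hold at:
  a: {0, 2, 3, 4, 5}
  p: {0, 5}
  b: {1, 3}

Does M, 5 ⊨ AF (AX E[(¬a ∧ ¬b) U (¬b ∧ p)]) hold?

No

Sat(¬a) = {1}
Sat(¬b) = {0, 2, 4, 5}
Sat(¬a ∧ ¬b) = ∅
Sat(¬b ∧ p) = {0, 5}
E[(¬a ∧ ¬b) U (¬b ∧ p)]: least fixpoint, start Z0 = Sat((¬b ∧ p)) = {0, 5}, add states in Sat(¬a ∧ ¬b) with some successor in Z. Already a fixed point.
Sat(E[(¬a ∧ ¬b) U (¬b ∧ p)]) = {0, 5}
Sat(AX E[(¬a ∧ ¬b) U (¬b ∧ p)]) = {s : every successor in {0, 5}} = {0, 1}
AF (AX E[(¬a ∧ ¬b) U (¬b ∧ p)]): least fixpoint, start Z0 = {0, 1}, add states with every successor in Z. Already a fixed point.
Sat(AF (AX E[(¬a ∧ ¬b) U (¬b ∧ p)])) = {0, 1}
5 ∉ Sat(AF (AX E[(¬a ∧ ¬b) U (¬b ∧ p)])) = {0, 1}, so the formula does not hold at 5.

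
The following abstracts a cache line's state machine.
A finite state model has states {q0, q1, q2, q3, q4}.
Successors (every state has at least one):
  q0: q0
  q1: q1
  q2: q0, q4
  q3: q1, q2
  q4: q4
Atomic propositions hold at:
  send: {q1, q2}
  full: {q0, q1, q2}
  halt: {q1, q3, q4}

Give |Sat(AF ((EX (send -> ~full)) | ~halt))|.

Sat(~full) = {q3, q4}
Sat(send -> ~full) = {q0, q3, q4}
Sat(EX (send -> ~full)) = {s : some successor in {q0, q3, q4}} = {q0, q2, q4}
Sat(~halt) = {q0, q2}
Sat((EX (send -> ~full)) | ~halt) = {q0, q2, q4}
AF ((EX (send -> ~full)) | ~halt): least fixpoint, start Z0 = {q0, q2, q4}, add states with every successor in Z. Already a fixed point.
Sat(AF ((EX (send -> ~full)) | ~halt)) = {q0, q2, q4}
|Sat(AF ((EX (send -> ~full)) | ~halt))| = |{q0, q2, q4}| = 3.

3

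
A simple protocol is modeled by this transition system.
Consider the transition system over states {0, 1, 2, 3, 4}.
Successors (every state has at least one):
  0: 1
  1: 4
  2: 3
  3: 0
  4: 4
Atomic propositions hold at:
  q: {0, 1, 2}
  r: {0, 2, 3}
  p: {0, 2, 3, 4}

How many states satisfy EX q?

2

Sat(EX q) = {s : some successor in {0, 1, 2}} = {0, 3}
|Sat(EX q)| = |{0, 3}| = 2.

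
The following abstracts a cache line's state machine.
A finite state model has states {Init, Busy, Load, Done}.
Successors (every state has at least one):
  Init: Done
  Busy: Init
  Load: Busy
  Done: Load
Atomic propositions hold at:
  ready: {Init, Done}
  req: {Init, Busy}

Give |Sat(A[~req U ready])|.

2

Sat(~req) = {Load, Done}
A[~req U ready]: least fixpoint, start Z0 = Sat(ready) = {Init, Done}, add states in Sat(~req) with every successor in Z. Already a fixed point.
Sat(A[~req U ready]) = {Init, Done}
|Sat(A[~req U ready])| = |{Init, Done}| = 2.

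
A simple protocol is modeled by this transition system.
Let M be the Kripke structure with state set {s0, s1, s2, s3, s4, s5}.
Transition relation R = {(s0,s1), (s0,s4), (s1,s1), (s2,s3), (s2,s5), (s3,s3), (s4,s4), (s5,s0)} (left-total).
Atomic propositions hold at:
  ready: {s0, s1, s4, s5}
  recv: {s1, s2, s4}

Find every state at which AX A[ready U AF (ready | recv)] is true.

{s0, s1, s4, s5}

Sat(ready | recv) = {s0, s1, s2, s4, s5}
AF (ready | recv): least fixpoint, start Z0 = {s0, s1, s2, s4, s5}, add states with every successor in Z. Already a fixed point.
Sat(AF (ready | recv)) = {s0, s1, s2, s4, s5}
A[ready U AF (ready | recv)]: least fixpoint, start Z0 = Sat(AF (ready | recv)) = {s0, s1, s2, s4, s5}, add states in Sat(ready) with every successor in Z. Already a fixed point.
Sat(A[ready U AF (ready | recv)]) = {s0, s1, s2, s4, s5}
Sat(AX A[ready U AF (ready | recv)]) = {s : every successor in {s0, s1, s2, s4, s5}} = {s0, s1, s4, s5}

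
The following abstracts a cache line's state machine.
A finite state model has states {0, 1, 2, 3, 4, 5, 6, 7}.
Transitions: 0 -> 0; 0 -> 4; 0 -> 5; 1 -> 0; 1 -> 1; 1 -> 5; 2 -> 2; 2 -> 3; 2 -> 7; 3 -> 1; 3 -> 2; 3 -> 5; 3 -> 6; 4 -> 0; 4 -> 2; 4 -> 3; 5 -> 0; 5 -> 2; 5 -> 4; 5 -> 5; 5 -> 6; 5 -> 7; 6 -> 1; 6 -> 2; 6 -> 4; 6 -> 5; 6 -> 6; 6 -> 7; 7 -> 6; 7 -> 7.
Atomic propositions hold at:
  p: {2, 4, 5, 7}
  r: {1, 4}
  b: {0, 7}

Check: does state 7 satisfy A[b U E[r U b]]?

E[r U b]: least fixpoint, start Z0 = Sat(b) = {0, 7}, add states in Sat(r) with some successor in Z. Z1 = {0, 1, 4, 7}; fixed.
Sat(E[r U b]) = {0, 1, 4, 7}
A[b U E[r U b]]: least fixpoint, start Z0 = Sat(E[r U b]) = {0, 1, 4, 7}, add states in Sat(b) with every successor in Z. Already a fixed point.
Sat(A[b U E[r U b]]) = {0, 1, 4, 7}
7 ∈ Sat(A[b U E[r U b]]) = {0, 1, 4, 7}, so the formula holds at 7.

Yes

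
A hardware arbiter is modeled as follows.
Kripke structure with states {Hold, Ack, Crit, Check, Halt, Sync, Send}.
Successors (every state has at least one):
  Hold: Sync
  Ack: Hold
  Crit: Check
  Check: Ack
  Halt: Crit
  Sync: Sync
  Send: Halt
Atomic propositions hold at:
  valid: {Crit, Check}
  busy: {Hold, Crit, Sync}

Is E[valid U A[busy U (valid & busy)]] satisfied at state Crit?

Yes

Sat(valid & busy) = {Crit}
A[busy U (valid & busy)]: least fixpoint, start Z0 = Sat((valid & busy)) = {Crit}, add states in Sat(busy) with every successor in Z. Already a fixed point.
Sat(A[busy U (valid & busy)]) = {Crit}
E[valid U A[busy U (valid & busy)]]: least fixpoint, start Z0 = Sat(A[busy U (valid & busy)]) = {Crit}, add states in Sat(valid) with some successor in Z. Already a fixed point.
Sat(E[valid U A[busy U (valid & busy)]]) = {Crit}
Crit ∈ Sat(E[valid U A[busy U (valid & busy)]]) = {Crit}, so the formula holds at Crit.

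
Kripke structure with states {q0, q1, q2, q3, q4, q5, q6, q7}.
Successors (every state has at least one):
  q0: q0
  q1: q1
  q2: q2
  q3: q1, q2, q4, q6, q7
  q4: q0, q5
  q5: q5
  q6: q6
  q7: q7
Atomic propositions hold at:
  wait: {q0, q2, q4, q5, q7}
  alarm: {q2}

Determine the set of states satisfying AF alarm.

{q2}

AF alarm: least fixpoint, start Z0 = {q2}, add states with every successor in Z. Already a fixed point.
Sat(AF alarm) = {q2}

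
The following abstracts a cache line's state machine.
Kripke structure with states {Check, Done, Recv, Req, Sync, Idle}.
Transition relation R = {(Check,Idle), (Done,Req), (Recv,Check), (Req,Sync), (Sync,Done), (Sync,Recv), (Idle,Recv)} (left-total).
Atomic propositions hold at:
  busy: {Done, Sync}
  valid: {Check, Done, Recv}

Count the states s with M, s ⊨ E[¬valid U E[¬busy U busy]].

Sat(¬valid) = {Req, Sync, Idle}
Sat(¬busy) = {Check, Recv, Req, Idle}
E[¬busy U busy]: least fixpoint, start Z0 = Sat(busy) = {Done, Sync}, add states in Sat(¬busy) with some successor in Z. Z1 = {Done, Req, Sync}; fixed.
Sat(E[¬busy U busy]) = {Done, Req, Sync}
E[¬valid U E[¬busy U busy]]: least fixpoint, start Z0 = Sat(E[¬busy U busy]) = {Done, Req, Sync}, add states in Sat(¬valid) with some successor in Z. Already a fixed point.
Sat(E[¬valid U E[¬busy U busy]]) = {Done, Req, Sync}
|Sat(E[¬valid U E[¬busy U busy]])| = |{Done, Req, Sync}| = 3.

3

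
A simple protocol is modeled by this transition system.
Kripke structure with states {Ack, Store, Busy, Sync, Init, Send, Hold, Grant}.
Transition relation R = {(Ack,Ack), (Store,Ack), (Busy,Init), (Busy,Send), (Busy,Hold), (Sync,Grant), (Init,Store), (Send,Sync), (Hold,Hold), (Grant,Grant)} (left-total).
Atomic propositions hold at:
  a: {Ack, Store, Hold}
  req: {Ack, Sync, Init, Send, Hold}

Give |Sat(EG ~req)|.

1

Sat(~req) = {Store, Busy, Grant}
EG ~req: greatest fixpoint, start Z0 = {Store, Busy, Grant}, keep only states in Sat with some successor in Z. Z1 = {Grant}; fixed.
Sat(EG ~req) = {Grant}
|Sat(EG ~req)| = |{Grant}| = 1.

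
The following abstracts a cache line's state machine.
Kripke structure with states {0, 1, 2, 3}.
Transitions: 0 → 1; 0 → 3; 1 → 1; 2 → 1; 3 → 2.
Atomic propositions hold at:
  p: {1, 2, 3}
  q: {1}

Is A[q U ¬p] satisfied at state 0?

Yes

Sat(¬p) = {0}
A[q U ¬p]: least fixpoint, start Z0 = Sat(¬p) = {0}, add states in Sat(q) with every successor in Z. Already a fixed point.
Sat(A[q U ¬p]) = {0}
0 ∈ Sat(A[q U ¬p]) = {0}, so the formula holds at 0.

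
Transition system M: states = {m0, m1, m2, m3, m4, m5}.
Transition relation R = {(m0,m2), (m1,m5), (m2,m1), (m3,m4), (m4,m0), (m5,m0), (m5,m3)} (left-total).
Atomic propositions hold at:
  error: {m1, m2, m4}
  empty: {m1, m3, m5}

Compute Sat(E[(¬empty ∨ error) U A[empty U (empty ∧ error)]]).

Sat(¬empty) = {m0, m2, m4}
Sat(¬empty ∨ error) = {m0, m1, m2, m4}
Sat(empty ∧ error) = {m1}
A[empty U (empty ∧ error)]: least fixpoint, start Z0 = Sat((empty ∧ error)) = {m1}, add states in Sat(empty) with every successor in Z. Already a fixed point.
Sat(A[empty U (empty ∧ error)]) = {m1}
E[(¬empty ∨ error) U A[empty U (empty ∧ error)]]: least fixpoint, start Z0 = Sat(A[empty U (empty ∧ error)]) = {m1}, add states in Sat(¬empty ∨ error) with some successor in Z. Z1 = {m1, m2}; Z2 = {m0, m1, m2}; Z3 = {m0, m1, m2, m4}; fixed.
Sat(E[(¬empty ∨ error) U A[empty U (empty ∧ error)]]) = {m0, m1, m2, m4}

{m0, m1, m2, m4}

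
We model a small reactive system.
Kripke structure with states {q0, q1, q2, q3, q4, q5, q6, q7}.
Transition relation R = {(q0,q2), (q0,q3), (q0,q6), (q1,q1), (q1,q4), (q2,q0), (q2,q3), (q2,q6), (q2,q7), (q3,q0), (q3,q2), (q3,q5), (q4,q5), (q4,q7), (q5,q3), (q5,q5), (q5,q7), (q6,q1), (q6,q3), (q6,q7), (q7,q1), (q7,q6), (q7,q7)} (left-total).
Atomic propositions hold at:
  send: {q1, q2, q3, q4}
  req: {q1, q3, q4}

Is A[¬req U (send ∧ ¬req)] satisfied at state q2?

Sat(¬req) = {q0, q2, q5, q6, q7}
Sat(send ∧ ¬req) = {q2}
A[¬req U (send ∧ ¬req)]: least fixpoint, start Z0 = Sat((send ∧ ¬req)) = {q2}, add states in Sat(¬req) with every successor in Z. Already a fixed point.
Sat(A[¬req U (send ∧ ¬req)]) = {q2}
q2 ∈ Sat(A[¬req U (send ∧ ¬req)]) = {q2}, so the formula holds at q2.

Yes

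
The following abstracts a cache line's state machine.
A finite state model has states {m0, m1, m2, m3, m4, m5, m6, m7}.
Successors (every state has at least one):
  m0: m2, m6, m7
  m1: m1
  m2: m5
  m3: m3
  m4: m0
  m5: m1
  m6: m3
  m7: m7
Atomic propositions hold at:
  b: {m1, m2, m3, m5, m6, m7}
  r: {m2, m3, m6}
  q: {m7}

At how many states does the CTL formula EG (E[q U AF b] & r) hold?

AF b: least fixpoint, start Z0 = {m1, m2, m3, m5, m6, m7}, add states with every successor in Z. Z1 = {m0, m1, m2, m3, m5, m6, m7}; Z2 = {m0, m1, m2, m3, m4, m5, m6, m7}; fixed.
Sat(AF b) = {m0, m1, m2, m3, m4, m5, m6, m7}
E[q U AF b]: least fixpoint, start Z0 = Sat(AF b) = {m0, m1, m2, m3, m4, m5, m6, m7}, add states in Sat(q) with some successor in Z. Already a fixed point.
Sat(E[q U AF b]) = {m0, m1, m2, m3, m4, m5, m6, m7}
Sat(E[q U AF b] & r) = {m2, m3, m6}
EG (E[q U AF b] & r): greatest fixpoint, start Z0 = {m2, m3, m6}, keep only states in Sat with some successor in Z. Z1 = {m3, m6}; fixed.
Sat(EG (E[q U AF b] & r)) = {m3, m6}
|Sat(EG (E[q U AF b] & r))| = |{m3, m6}| = 2.

2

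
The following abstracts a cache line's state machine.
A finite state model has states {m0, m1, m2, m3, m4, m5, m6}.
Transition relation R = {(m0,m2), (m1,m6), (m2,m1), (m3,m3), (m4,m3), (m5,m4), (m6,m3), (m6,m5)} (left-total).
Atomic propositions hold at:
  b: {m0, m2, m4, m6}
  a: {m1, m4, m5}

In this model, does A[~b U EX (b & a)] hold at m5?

Yes

Sat(~b) = {m1, m3, m5}
Sat(b & a) = {m4}
Sat(EX (b & a)) = {s : some successor in {m4}} = {m5}
A[~b U EX (b & a)]: least fixpoint, start Z0 = Sat(EX (b & a)) = {m5}, add states in Sat(~b) with every successor in Z. Already a fixed point.
Sat(A[~b U EX (b & a)]) = {m5}
m5 ∈ Sat(A[~b U EX (b & a)]) = {m5}, so the formula holds at m5.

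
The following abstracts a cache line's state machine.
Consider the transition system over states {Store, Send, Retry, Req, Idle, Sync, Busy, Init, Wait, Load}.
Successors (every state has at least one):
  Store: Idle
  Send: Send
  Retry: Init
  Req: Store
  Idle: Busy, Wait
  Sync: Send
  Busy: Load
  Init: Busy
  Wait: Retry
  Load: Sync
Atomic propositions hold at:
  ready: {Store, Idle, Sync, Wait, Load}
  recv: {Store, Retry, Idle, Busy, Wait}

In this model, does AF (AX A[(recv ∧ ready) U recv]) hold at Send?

Sat(recv ∧ ready) = {Store, Idle, Wait}
A[(recv ∧ ready) U recv]: least fixpoint, start Z0 = Sat(recv) = {Store, Retry, Idle, Busy, Wait}, add states in Sat(recv ∧ ready) with every successor in Z. Already a fixed point.
Sat(A[(recv ∧ ready) U recv]) = {Store, Retry, Idle, Busy, Wait}
Sat(AX A[(recv ∧ ready) U recv]) = {s : every successor in {Store, Retry, Idle, Busy, Wait}} = {Store, Req, Idle, Init, Wait}
AF (AX A[(recv ∧ ready) U recv]): least fixpoint, start Z0 = {Store, Req, Idle, Init, Wait}, add states with every successor in Z. Z1 = {Store, Retry, Req, Idle, Init, Wait}; fixed.
Sat(AF (AX A[(recv ∧ ready) U recv])) = {Store, Retry, Req, Idle, Init, Wait}
Send ∉ Sat(AF (AX A[(recv ∧ ready) U recv])) = {Store, Retry, Req, Idle, Init, Wait}, so the formula does not hold at Send.

No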